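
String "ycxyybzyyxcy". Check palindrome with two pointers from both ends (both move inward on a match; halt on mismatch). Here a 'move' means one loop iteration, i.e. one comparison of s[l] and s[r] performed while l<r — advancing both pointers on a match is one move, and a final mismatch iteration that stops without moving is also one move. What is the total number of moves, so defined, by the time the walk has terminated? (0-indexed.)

[0,11] 'y'=='y' → l++,r--
[1,10] 'c'=='c' → l++,r--
[2,9] 'x'=='x' → l++,r--
[3,8] 'y'=='y' → l++,r--
[4,7] 'y'=='y' → l++,r--
[5,6] 'b'!='z' → stop

6 moves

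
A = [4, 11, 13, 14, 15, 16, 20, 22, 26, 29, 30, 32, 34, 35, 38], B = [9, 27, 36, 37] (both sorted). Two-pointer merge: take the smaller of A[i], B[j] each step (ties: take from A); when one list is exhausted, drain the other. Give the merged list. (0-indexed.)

[4, 9, 11, 13, 14, 15, 16, 20, 22, 26, 27, 29, 30, 32, 34, 35, 36, 37, 38]

i=0 j=0: A[i]=4<=B[j]=9 take 4, i++
i=1 j=0: A[i]=11>B[j]=9 take 9, j++
i=1 j=1: A[i]=11<=B[j]=27 take 11, i++
i=2 j=1: A[i]=13<=B[j]=27 take 13, i++
i=3 j=1: A[i]=14<=B[j]=27 take 14, i++
i=4 j=1: A[i]=15<=B[j]=27 take 15, i++
i=5 j=1: A[i]=16<=B[j]=27 take 16, i++
i=6 j=1: A[i]=20<=B[j]=27 take 20, i++
i=7 j=1: A[i]=22<=B[j]=27 take 22, i++
i=8 j=1: A[i]=26<=B[j]=27 take 26, i++
i=9 j=1: A[i]=29>B[j]=27 take 27, j++
i=9 j=2: A[i]=29<=B[j]=36 take 29, i++
i=10 j=2: A[i]=30<=B[j]=36 take 30, i++
i=11 j=2: A[i]=32<=B[j]=36 take 32, i++
i=12 j=2: A[i]=34<=B[j]=36 take 34, i++
i=13 j=2: A[i]=35<=B[j]=36 take 35, i++
i=14 j=2: A[i]=38>B[j]=36 take 36, j++
i=14 j=3: A[i]=38>B[j]=37 take 37, j++
i=14 j=4: B done, take A[i]=38, i++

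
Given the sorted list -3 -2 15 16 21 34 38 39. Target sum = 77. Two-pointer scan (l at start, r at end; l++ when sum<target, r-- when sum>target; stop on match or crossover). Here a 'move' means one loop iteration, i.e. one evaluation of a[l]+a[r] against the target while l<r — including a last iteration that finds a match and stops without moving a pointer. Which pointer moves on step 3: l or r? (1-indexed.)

l

l=1 r=8: -3+39=36 <77, l++
l=2 r=8: -2+39=37 <77, l++
l=3 r=8: 15+39=54 <77, l++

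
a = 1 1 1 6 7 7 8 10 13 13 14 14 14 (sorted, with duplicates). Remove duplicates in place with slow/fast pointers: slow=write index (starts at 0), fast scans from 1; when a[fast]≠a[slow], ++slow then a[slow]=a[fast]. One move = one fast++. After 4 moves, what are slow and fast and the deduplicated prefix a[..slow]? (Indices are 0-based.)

slow=2, fast=5, prefix=[1, 6, 7]

(s=0,f=1) a[fast]=1=a[slow] dup → fast++
(s=0,f=2) a[fast]=1=a[slow] dup → fast++
(s=0,f=3) a[fast]=6≠a[slow]=1 write a[1]=6 → slow++,fast++
(s=1,f=4) a[fast]=7≠a[slow]=6 write a[2]=7 → slow++,fast++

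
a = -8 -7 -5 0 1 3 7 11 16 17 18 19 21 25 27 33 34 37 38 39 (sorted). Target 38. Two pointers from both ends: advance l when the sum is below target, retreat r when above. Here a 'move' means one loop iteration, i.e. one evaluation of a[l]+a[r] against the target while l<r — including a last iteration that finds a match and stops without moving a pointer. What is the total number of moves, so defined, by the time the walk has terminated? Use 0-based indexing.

l=0 r=19: -8+39=31 <38, l++
l=1 r=19: -7+39=32 <38, l++
l=2 r=19: -5+39=34 <38, l++
l=3 r=19: 0+39=39 >38, r--
l=3 r=18: 0+38=38, found

5 moves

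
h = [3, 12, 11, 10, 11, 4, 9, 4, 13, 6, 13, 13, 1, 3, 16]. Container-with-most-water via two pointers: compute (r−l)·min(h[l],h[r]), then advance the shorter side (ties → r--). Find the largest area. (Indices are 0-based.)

max area = 156

[0,14] min(3,16)*14=42 best=42 * → l++
[1,14] min(12,16)*13=156 best=156 * → l++
[2,14] min(11,16)*12=132 best=156 → l++
[3,14] min(10,16)*11=110 best=156 → l++
[4,14] min(11,16)*10=110 best=156 → l++
[5,14] min(4,16)*9=36 best=156 → l++
[6,14] min(9,16)*8=72 best=156 → l++
[7,14] min(4,16)*7=28 best=156 → l++
[8,14] min(13,16)*6=78 best=156 → l++
[9,14] min(6,16)*5=30 best=156 → l++
[10,14] min(13,16)*4=52 best=156 → l++
[11,14] min(13,16)*3=39 best=156 → l++
[12,14] min(1,16)*2=2 best=156 → l++
[13,14] min(3,16)*1=3 best=156 → l++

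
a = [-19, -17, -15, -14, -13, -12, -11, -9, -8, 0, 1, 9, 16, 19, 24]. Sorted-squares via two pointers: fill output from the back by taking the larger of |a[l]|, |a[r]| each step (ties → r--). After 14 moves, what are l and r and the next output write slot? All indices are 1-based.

l=10, r=10, next write slot=1

l=1 r=15: |-19|<=|24| out[15]=576, r--
l=1 r=14: |-19|<=|19| out[14]=361, r--
l=1 r=13: |-19|>|16| out[13]=361, l++
l=2 r=13: |-17|>|16| out[12]=289, l++
l=3 r=13: |-15|<=|16| out[11]=256, r--
l=3 r=12: |-15|>|9| out[10]=225, l++
l=4 r=12: |-14|>|9| out[9]=196, l++
l=5 r=12: |-13|>|9| out[8]=169, l++
l=6 r=12: |-12|>|9| out[7]=144, l++
l=7 r=12: |-11|>|9| out[6]=121, l++
l=8 r=12: |-9|<=|9| out[5]=81, r--
l=8 r=11: |-9|>|1| out[4]=81, l++
l=9 r=11: |-8|>|1| out[3]=64, l++
l=10 r=11: |0|<=|1| out[2]=1, r--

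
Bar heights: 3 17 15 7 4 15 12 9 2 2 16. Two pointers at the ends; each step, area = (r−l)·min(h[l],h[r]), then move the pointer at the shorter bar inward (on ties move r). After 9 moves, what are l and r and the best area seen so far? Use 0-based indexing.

l=0 r=10: min(3,16)*10=30 best=30 *, l++
l=1 r=10: min(17,16)*9=144 best=144 *, r--
l=1 r=9: min(17,2)*8=16 best=144, r--
l=1 r=8: min(17,2)*7=14 best=144, r--
l=1 r=7: min(17,9)*6=54 best=144, r--
l=1 r=6: min(17,12)*5=60 best=144, r--
l=1 r=5: min(17,15)*4=60 best=144, r--
l=1 r=4: min(17,4)*3=12 best=144, r--
l=1 r=3: min(17,7)*2=14 best=144, r--

l=1, r=2, best area=144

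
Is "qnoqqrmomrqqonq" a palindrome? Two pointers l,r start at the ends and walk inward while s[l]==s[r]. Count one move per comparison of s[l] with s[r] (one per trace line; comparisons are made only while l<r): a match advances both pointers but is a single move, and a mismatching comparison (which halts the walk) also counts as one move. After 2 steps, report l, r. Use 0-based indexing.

l=0 r=14: 'q'=='q', l++,r--
l=1 r=13: 'n'=='n', l++,r--

l=2, r=12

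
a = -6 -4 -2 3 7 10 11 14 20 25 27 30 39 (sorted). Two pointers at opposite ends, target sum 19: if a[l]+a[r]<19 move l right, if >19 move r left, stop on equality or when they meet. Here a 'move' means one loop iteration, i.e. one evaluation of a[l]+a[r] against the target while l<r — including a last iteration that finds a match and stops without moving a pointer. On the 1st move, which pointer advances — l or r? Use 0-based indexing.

r

l=0 r=12: -6+39=33 >19, r--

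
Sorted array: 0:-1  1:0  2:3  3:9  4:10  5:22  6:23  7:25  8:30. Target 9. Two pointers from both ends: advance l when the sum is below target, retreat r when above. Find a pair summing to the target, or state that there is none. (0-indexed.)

l=0 r=8: -1+30=29 >9, r--
l=0 r=7: -1+25=24 >9, r--
l=0 r=6: -1+23=22 >9, r--
l=0 r=5: -1+22=21 >9, r--
l=0 r=4: -1+10=9, found

(-1, 10)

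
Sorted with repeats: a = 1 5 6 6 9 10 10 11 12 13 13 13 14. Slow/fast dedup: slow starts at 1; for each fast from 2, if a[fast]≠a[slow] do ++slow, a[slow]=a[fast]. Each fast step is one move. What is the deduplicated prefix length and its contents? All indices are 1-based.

slow=1 fast=2: a[fast]=5≠a[slow]=1 write a[2]=5, slow++,fast++
slow=2 fast=3: a[fast]=6≠a[slow]=5 write a[3]=6, slow++,fast++
slow=3 fast=4: a[fast]=6=a[slow] dup, fast++
slow=3 fast=5: a[fast]=9≠a[slow]=6 write a[4]=9, slow++,fast++
slow=4 fast=6: a[fast]=10≠a[slow]=9 write a[5]=10, slow++,fast++
slow=5 fast=7: a[fast]=10=a[slow] dup, fast++
slow=5 fast=8: a[fast]=11≠a[slow]=10 write a[6]=11, slow++,fast++
slow=6 fast=9: a[fast]=12≠a[slow]=11 write a[7]=12, slow++,fast++
slow=7 fast=10: a[fast]=13≠a[slow]=12 write a[8]=13, slow++,fast++
slow=8 fast=11: a[fast]=13=a[slow] dup, fast++
slow=8 fast=12: a[fast]=13=a[slow] dup, fast++
slow=8 fast=13: a[fast]=14≠a[slow]=13 write a[9]=14, slow++,fast++

length 9; prefix = [1, 5, 6, 9, 10, 11, 12, 13, 14]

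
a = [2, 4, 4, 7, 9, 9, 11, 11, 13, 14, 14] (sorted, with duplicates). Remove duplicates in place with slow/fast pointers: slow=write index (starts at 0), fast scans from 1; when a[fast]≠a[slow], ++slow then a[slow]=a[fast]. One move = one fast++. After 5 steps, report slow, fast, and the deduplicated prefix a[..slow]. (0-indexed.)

slow=0 fast=1: a[fast]=4≠a[slow]=2 write a[1]=4, slow++,fast++
slow=1 fast=2: a[fast]=4=a[slow] dup, fast++
slow=1 fast=3: a[fast]=7≠a[slow]=4 write a[2]=7, slow++,fast++
slow=2 fast=4: a[fast]=9≠a[slow]=7 write a[3]=9, slow++,fast++
slow=3 fast=5: a[fast]=9=a[slow] dup, fast++

slow=3, fast=6, prefix=[2, 4, 7, 9]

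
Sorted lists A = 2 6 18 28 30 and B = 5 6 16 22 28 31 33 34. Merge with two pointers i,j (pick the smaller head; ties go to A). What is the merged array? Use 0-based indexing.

[i=0,j=0] A[i]=2<=B[j]=5 take 2 → i++
[i=1,j=0] A[i]=6>B[j]=5 take 5 → j++
[i=1,j=1] A[i]=6<=B[j]=6 take 6 → i++
[i=2,j=1] A[i]=18>B[j]=6 take 6 → j++
[i=2,j=2] A[i]=18>B[j]=16 take 16 → j++
[i=2,j=3] A[i]=18<=B[j]=22 take 18 → i++
[i=3,j=3] A[i]=28>B[j]=22 take 22 → j++
[i=3,j=4] A[i]=28<=B[j]=28 take 28 → i++
[i=4,j=4] A[i]=30>B[j]=28 take 28 → j++
[i=4,j=5] A[i]=30<=B[j]=31 take 30 → i++
[i=5,j=5] A done, take B[j]=31 → j++
[i=5,j=6] A done, take B[j]=33 → j++
[i=5,j=7] A done, take B[j]=34 → j++

[2, 5, 6, 6, 16, 18, 22, 28, 28, 30, 31, 33, 34]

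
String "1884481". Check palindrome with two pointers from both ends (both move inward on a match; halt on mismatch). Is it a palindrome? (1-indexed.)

not a palindrome (mismatch at 3,5)

[1,7] '1'=='1' → l++,r--
[2,6] '8'=='8' → l++,r--
[3,5] '8'!='4' → stop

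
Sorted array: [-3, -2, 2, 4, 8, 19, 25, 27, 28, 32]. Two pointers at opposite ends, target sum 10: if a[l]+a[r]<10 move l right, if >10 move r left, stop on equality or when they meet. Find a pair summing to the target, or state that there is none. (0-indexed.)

(2, 8)

[0,9] -3+32=29 >10 → r--
[0,8] -3+28=25 >10 → r--
[0,7] -3+27=24 >10 → r--
[0,6] -3+25=22 >10 → r--
[0,5] -3+19=16 >10 → r--
[0,4] -3+8=5 <10 → l++
[1,4] -2+8=6 <10 → l++
[2,4] 2+8=10 → found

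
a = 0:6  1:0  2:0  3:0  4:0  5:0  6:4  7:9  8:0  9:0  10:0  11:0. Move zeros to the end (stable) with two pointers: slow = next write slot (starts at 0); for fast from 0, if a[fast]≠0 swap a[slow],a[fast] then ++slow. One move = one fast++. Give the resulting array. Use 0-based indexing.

[6, 4, 9, 0, 0, 0, 0, 0, 0, 0, 0, 0]

slow=0 fast=0: a[fast]=6≠0 swap→a[0]=6, slow++,fast++
slow=1 fast=1: a[fast]=0, fast++
slow=1 fast=2: a[fast]=0, fast++
slow=1 fast=3: a[fast]=0, fast++
slow=1 fast=4: a[fast]=0, fast++
slow=1 fast=5: a[fast]=0, fast++
slow=1 fast=6: a[fast]=4≠0 swap→a[1]=4, slow++,fast++
slow=2 fast=7: a[fast]=9≠0 swap→a[2]=9, slow++,fast++
slow=3 fast=8: a[fast]=0, fast++
slow=3 fast=9: a[fast]=0, fast++
slow=3 fast=10: a[fast]=0, fast++
slow=3 fast=11: a[fast]=0, fast++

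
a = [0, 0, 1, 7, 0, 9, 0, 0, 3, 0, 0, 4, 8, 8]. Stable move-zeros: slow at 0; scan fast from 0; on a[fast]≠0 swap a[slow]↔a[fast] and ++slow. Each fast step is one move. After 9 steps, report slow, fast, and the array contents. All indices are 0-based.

(s=0,f=0) a[fast]=0 → fast++
(s=0,f=1) a[fast]=0 → fast++
(s=0,f=2) a[fast]=1≠0 swap→a[0]=1 → slow++,fast++
(s=1,f=3) a[fast]=7≠0 swap→a[1]=7 → slow++,fast++
(s=2,f=4) a[fast]=0 → fast++
(s=2,f=5) a[fast]=9≠0 swap→a[2]=9 → slow++,fast++
(s=3,f=6) a[fast]=0 → fast++
(s=3,f=7) a[fast]=0 → fast++
(s=3,f=8) a[fast]=3≠0 swap→a[3]=3 → slow++,fast++

slow=4, fast=9, a=[1, 7, 9, 3, 0, 0, 0, 0, 0, 0, 0, 4, 8, 8]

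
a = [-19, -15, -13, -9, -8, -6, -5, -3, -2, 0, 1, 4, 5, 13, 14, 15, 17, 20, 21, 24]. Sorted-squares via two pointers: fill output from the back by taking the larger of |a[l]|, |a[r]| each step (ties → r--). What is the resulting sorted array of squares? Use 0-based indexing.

l=0 r=19: |-19|<=|24| out[19]=576, r--
l=0 r=18: |-19|<=|21| out[18]=441, r--
l=0 r=17: |-19|<=|20| out[17]=400, r--
l=0 r=16: |-19|>|17| out[16]=361, l++
l=1 r=16: |-15|<=|17| out[15]=289, r--
l=1 r=15: |-15|<=|15| out[14]=225, r--
l=1 r=14: |-15|>|14| out[13]=225, l++
l=2 r=14: |-13|<=|14| out[12]=196, r--
l=2 r=13: |-13|<=|13| out[11]=169, r--
l=2 r=12: |-13|>|5| out[10]=169, l++
l=3 r=12: |-9|>|5| out[9]=81, l++
l=4 r=12: |-8|>|5| out[8]=64, l++
l=5 r=12: |-6|>|5| out[7]=36, l++
l=6 r=12: |-5|<=|5| out[6]=25, r--
l=6 r=11: |-5|>|4| out[5]=25, l++
l=7 r=11: |-3|<=|4| out[4]=16, r--
l=7 r=10: |-3|>|1| out[3]=9, l++
l=8 r=10: |-2|>|1| out[2]=4, l++
l=9 r=10: |0|<=|1| out[1]=1, r--
l=9 r=9: |0|<=|0| out[0]=0, r--

[0, 1, 4, 9, 16, 25, 25, 36, 64, 81, 169, 169, 196, 225, 225, 289, 361, 400, 441, 576]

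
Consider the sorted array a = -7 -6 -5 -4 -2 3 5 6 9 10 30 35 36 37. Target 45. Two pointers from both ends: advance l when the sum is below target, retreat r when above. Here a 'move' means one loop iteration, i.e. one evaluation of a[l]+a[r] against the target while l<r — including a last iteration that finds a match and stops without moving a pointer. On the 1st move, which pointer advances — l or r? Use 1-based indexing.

[1,14] -7+37=30 <45 → l++

l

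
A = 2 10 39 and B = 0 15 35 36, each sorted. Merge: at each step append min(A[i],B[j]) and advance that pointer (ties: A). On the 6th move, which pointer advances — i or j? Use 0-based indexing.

j

i=0 j=0: A[i]=2>B[j]=0 take 0, j++
i=0 j=1: A[i]=2<=B[j]=15 take 2, i++
i=1 j=1: A[i]=10<=B[j]=15 take 10, i++
i=2 j=1: A[i]=39>B[j]=15 take 15, j++
i=2 j=2: A[i]=39>B[j]=35 take 35, j++
i=2 j=3: A[i]=39>B[j]=36 take 36, j++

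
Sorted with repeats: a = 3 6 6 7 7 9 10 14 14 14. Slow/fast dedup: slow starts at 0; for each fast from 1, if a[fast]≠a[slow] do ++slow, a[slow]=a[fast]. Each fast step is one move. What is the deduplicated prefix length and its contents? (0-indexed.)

(s=0,f=1) a[fast]=6≠a[slow]=3 write a[1]=6 → slow++,fast++
(s=1,f=2) a[fast]=6=a[slow] dup → fast++
(s=1,f=3) a[fast]=7≠a[slow]=6 write a[2]=7 → slow++,fast++
(s=2,f=4) a[fast]=7=a[slow] dup → fast++
(s=2,f=5) a[fast]=9≠a[slow]=7 write a[3]=9 → slow++,fast++
(s=3,f=6) a[fast]=10≠a[slow]=9 write a[4]=10 → slow++,fast++
(s=4,f=7) a[fast]=14≠a[slow]=10 write a[5]=14 → slow++,fast++
(s=5,f=8) a[fast]=14=a[slow] dup → fast++
(s=5,f=9) a[fast]=14=a[slow] dup → fast++

length 6; prefix = [3, 6, 7, 9, 10, 14]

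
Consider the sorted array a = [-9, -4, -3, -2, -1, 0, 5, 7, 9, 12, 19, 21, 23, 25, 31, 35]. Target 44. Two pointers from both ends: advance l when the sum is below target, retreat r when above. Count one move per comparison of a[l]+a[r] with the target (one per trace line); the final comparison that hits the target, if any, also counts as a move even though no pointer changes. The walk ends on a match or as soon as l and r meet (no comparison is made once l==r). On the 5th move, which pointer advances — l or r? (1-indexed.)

l=1 r=16: -9+35=26 <44, l++
l=2 r=16: -4+35=31 <44, l++
l=3 r=16: -3+35=32 <44, l++
l=4 r=16: -2+35=33 <44, l++
l=5 r=16: -1+35=34 <44, l++

l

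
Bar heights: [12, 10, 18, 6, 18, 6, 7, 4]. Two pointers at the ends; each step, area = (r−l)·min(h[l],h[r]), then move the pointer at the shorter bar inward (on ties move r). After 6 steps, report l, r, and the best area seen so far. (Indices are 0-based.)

l=2, r=3, best area=48

l=0 r=7: min(12,4)*7=28 best=28 *, r--
l=0 r=6: min(12,7)*6=42 best=42 *, r--
l=0 r=5: min(12,6)*5=30 best=42, r--
l=0 r=4: min(12,18)*4=48 best=48 *, l++
l=1 r=4: min(10,18)*3=30 best=48, l++
l=2 r=4: min(18,18)*2=36 best=48, r--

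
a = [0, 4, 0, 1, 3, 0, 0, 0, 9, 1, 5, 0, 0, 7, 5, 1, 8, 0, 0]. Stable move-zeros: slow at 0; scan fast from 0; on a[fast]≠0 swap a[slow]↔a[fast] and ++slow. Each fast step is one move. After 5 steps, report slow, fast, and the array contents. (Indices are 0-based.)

(s=0,f=0) a[fast]=0 → fast++
(s=0,f=1) a[fast]=4≠0 swap→a[0]=4 → slow++,fast++
(s=1,f=2) a[fast]=0 → fast++
(s=1,f=3) a[fast]=1≠0 swap→a[1]=1 → slow++,fast++
(s=2,f=4) a[fast]=3≠0 swap→a[2]=3 → slow++,fast++

slow=3, fast=5, a=[4, 1, 3, 0, 0, 0, 0, 0, 9, 1, 5, 0, 0, 7, 5, 1, 8, 0, 0]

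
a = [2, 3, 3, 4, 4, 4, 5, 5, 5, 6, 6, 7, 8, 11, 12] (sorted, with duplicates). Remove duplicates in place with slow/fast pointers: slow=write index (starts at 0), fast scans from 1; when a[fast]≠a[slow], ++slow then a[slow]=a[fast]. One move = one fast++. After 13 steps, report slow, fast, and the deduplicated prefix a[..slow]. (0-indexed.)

slow=0 fast=1: a[fast]=3≠a[slow]=2 write a[1]=3, slow++,fast++
slow=1 fast=2: a[fast]=3=a[slow] dup, fast++
slow=1 fast=3: a[fast]=4≠a[slow]=3 write a[2]=4, slow++,fast++
slow=2 fast=4: a[fast]=4=a[slow] dup, fast++
slow=2 fast=5: a[fast]=4=a[slow] dup, fast++
slow=2 fast=6: a[fast]=5≠a[slow]=4 write a[3]=5, slow++,fast++
slow=3 fast=7: a[fast]=5=a[slow] dup, fast++
slow=3 fast=8: a[fast]=5=a[slow] dup, fast++
slow=3 fast=9: a[fast]=6≠a[slow]=5 write a[4]=6, slow++,fast++
slow=4 fast=10: a[fast]=6=a[slow] dup, fast++
slow=4 fast=11: a[fast]=7≠a[slow]=6 write a[5]=7, slow++,fast++
slow=5 fast=12: a[fast]=8≠a[slow]=7 write a[6]=8, slow++,fast++
slow=6 fast=13: a[fast]=11≠a[slow]=8 write a[7]=11, slow++,fast++

slow=7, fast=14, prefix=[2, 3, 4, 5, 6, 7, 8, 11]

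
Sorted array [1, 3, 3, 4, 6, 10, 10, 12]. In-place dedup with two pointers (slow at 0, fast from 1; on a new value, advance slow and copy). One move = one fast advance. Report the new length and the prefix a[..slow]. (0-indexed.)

(s=0,f=1) a[fast]=3≠a[slow]=1 write a[1]=3 → slow++,fast++
(s=1,f=2) a[fast]=3=a[slow] dup → fast++
(s=1,f=3) a[fast]=4≠a[slow]=3 write a[2]=4 → slow++,fast++
(s=2,f=4) a[fast]=6≠a[slow]=4 write a[3]=6 → slow++,fast++
(s=3,f=5) a[fast]=10≠a[slow]=6 write a[4]=10 → slow++,fast++
(s=4,f=6) a[fast]=10=a[slow] dup → fast++
(s=4,f=7) a[fast]=12≠a[slow]=10 write a[5]=12 → slow++,fast++

length 6; prefix = [1, 3, 4, 6, 10, 12]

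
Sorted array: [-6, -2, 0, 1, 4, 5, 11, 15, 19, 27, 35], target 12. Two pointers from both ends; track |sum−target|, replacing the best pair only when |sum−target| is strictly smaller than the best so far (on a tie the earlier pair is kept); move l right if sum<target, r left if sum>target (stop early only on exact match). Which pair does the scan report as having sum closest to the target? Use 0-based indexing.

pair (1, 11) with sum 12 (|Δ|=0)

[0,10] -6+35=29 d=17 * → r--
[0,9] -6+27=21 d=9 * → r--
[0,8] -6+19=13 d=1 * → r--
[0,7] -6+15=9 d=3 → l++
[1,7] -2+15=13 d=1 → r--
[1,6] -2+11=9 d=3 → l++
[2,6] 0+11=11 d=1 → l++
[3,6] 1+11=12 d=0 * → stop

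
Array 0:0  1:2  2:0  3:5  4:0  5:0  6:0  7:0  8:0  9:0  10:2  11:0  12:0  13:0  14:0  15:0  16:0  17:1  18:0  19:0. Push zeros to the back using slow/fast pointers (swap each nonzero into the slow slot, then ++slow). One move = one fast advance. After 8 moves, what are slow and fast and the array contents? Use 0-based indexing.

slow=0 fast=0: a[fast]=0, fast++
slow=0 fast=1: a[fast]=2≠0 swap→a[0]=2, slow++,fast++
slow=1 fast=2: a[fast]=0, fast++
slow=1 fast=3: a[fast]=5≠0 swap→a[1]=5, slow++,fast++
slow=2 fast=4: a[fast]=0, fast++
slow=2 fast=5: a[fast]=0, fast++
slow=2 fast=6: a[fast]=0, fast++
slow=2 fast=7: a[fast]=0, fast++

slow=2, fast=8, a=[2, 5, 0, 0, 0, 0, 0, 0, 0, 0, 2, 0, 0, 0, 0, 0, 0, 1, 0, 0]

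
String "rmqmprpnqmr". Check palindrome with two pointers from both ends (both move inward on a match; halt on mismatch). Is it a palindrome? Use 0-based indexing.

[0,10] 'r'=='r' → l++,r--
[1,9] 'm'=='m' → l++,r--
[2,8] 'q'=='q' → l++,r--
[3,7] 'm'!='n' → stop

not a palindrome (mismatch at 3,7)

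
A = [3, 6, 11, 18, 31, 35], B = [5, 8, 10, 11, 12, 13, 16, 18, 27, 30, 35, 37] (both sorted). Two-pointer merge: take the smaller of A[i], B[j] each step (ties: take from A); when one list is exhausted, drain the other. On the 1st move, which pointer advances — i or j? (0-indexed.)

i=0 j=0: A[i]=3<=B[j]=5 take 3, i++

i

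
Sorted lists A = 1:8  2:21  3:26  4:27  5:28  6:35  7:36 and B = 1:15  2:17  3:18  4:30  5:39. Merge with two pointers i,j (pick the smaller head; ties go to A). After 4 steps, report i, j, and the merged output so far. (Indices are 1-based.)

i=1 j=1: A[i]=8<=B[j]=15 take 8, i++
i=2 j=1: A[i]=21>B[j]=15 take 15, j++
i=2 j=2: A[i]=21>B[j]=17 take 17, j++
i=2 j=3: A[i]=21>B[j]=18 take 18, j++

i=2, j=4, merged so far=[8, 15, 17, 18]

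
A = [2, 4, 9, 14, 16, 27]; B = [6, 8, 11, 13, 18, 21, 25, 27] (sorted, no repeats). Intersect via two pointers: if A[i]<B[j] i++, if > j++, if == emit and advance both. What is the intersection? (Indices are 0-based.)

intersection = [27]

i=0 j=0: 2<6, i++
i=1 j=0: 4<6, i++
i=2 j=0: 9>6, j++
i=2 j=1: 9>8, j++
i=2 j=2: 9<11, i++
i=3 j=2: 14>11, j++
i=3 j=3: 14>13, j++
i=3 j=4: 14<18, i++
i=4 j=4: 16<18, i++
i=5 j=4: 27>18, j++
i=5 j=5: 27>21, j++
i=5 j=6: 27>25, j++
i=5 j=7: 27==27 emit, i++,j++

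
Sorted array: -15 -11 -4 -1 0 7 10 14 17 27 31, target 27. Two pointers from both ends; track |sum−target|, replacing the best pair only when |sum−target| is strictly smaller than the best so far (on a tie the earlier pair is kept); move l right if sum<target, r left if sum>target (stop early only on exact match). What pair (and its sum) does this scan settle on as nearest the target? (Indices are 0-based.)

l=0 r=10: -15+31=16 d=11 *, l++
l=1 r=10: -11+31=20 d=7 *, l++
l=2 r=10: -4+31=27 d=0 *, stop

pair (-4, 31) with sum 27 (|Δ|=0)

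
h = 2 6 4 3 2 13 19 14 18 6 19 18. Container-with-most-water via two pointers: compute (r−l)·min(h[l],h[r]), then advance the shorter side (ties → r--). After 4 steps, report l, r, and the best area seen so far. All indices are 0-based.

[0,11] min(2,18)*11=22 best=22 * → l++
[1,11] min(6,18)*10=60 best=60 * → l++
[2,11] min(4,18)*9=36 best=60 → l++
[3,11] min(3,18)*8=24 best=60 → l++

l=4, r=11, best area=60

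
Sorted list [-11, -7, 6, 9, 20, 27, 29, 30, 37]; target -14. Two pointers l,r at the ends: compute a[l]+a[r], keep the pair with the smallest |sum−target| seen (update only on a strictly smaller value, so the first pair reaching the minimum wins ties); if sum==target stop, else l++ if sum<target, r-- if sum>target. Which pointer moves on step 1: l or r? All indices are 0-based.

l=0 r=8: -11+37=26 d=40 *, r--

r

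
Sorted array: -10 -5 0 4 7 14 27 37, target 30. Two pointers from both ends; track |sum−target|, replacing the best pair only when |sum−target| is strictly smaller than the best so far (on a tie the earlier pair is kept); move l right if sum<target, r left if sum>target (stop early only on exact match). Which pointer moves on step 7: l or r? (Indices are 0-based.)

[0,7] -10+37=27 d=3 * → l++
[1,7] -5+37=32 d=2 * → r--
[1,6] -5+27=22 d=8 → l++
[2,6] 0+27=27 d=3 → l++
[3,6] 4+27=31 d=1 * → r--
[3,5] 4+14=18 d=12 → l++
[4,5] 7+14=21 d=9 → l++

l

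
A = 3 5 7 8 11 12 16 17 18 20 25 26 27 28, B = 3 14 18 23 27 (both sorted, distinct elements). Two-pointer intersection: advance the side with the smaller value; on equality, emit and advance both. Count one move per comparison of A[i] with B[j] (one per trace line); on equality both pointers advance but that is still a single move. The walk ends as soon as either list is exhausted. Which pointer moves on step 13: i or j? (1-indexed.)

i=1 j=1: 3==3 emit, i++,j++
i=2 j=2: 5<14, i++
i=3 j=2: 7<14, i++
i=4 j=2: 8<14, i++
i=5 j=2: 11<14, i++
i=6 j=2: 12<14, i++
i=7 j=2: 16>14, j++
i=7 j=3: 16<18, i++
i=8 j=3: 17<18, i++
i=9 j=3: 18==18 emit, i++,j++
i=10 j=4: 20<23, i++
i=11 j=4: 25>23, j++
i=11 j=5: 25<27, i++

i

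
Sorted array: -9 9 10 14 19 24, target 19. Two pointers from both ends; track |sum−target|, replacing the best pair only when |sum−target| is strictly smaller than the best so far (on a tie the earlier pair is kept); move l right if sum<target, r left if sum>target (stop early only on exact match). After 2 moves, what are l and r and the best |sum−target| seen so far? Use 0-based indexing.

l=0 r=5: -9+24=15 d=4 *, l++
l=1 r=5: 9+24=33 d=14, r--

l=1, r=4, best |Δ|=4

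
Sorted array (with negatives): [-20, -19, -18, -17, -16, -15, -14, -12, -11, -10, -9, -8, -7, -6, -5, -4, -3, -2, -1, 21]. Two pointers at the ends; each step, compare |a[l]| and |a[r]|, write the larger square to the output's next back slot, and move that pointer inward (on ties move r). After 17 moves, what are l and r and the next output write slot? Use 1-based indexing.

l=17, r=19, next write slot=3

[1,20] |-20|<=|21| out[20]=441 → r--
[1,19] |-20|>|-1| out[19]=400 → l++
[2,19] |-19|>|-1| out[18]=361 → l++
[3,19] |-18|>|-1| out[17]=324 → l++
[4,19] |-17|>|-1| out[16]=289 → l++
[5,19] |-16|>|-1| out[15]=256 → l++
[6,19] |-15|>|-1| out[14]=225 → l++
[7,19] |-14|>|-1| out[13]=196 → l++
[8,19] |-12|>|-1| out[12]=144 → l++
[9,19] |-11|>|-1| out[11]=121 → l++
[10,19] |-10|>|-1| out[10]=100 → l++
[11,19] |-9|>|-1| out[9]=81 → l++
[12,19] |-8|>|-1| out[8]=64 → l++
[13,19] |-7|>|-1| out[7]=49 → l++
[14,19] |-6|>|-1| out[6]=36 → l++
[15,19] |-5|>|-1| out[5]=25 → l++
[16,19] |-4|>|-1| out[4]=16 → l++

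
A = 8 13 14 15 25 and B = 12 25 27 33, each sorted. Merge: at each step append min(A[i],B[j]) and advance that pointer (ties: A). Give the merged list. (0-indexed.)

[8, 12, 13, 14, 15, 25, 25, 27, 33]

[i=0,j=0] A[i]=8<=B[j]=12 take 8 → i++
[i=1,j=0] A[i]=13>B[j]=12 take 12 → j++
[i=1,j=1] A[i]=13<=B[j]=25 take 13 → i++
[i=2,j=1] A[i]=14<=B[j]=25 take 14 → i++
[i=3,j=1] A[i]=15<=B[j]=25 take 15 → i++
[i=4,j=1] A[i]=25<=B[j]=25 take 25 → i++
[i=5,j=1] A done, take B[j]=25 → j++
[i=5,j=2] A done, take B[j]=27 → j++
[i=5,j=3] A done, take B[j]=33 → j++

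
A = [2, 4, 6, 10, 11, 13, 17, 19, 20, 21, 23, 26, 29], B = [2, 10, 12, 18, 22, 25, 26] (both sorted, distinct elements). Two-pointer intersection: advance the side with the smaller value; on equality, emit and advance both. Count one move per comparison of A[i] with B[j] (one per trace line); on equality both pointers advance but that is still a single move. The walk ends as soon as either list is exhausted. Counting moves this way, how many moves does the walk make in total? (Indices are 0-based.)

16 moves

[i=0,j=0] 2==2 emit → i++,j++
[i=1,j=1] 4<10 → i++
[i=2,j=1] 6<10 → i++
[i=3,j=1] 10==10 emit → i++,j++
[i=4,j=2] 11<12 → i++
[i=5,j=2] 13>12 → j++
[i=5,j=3] 13<18 → i++
[i=6,j=3] 17<18 → i++
[i=7,j=3] 19>18 → j++
[i=7,j=4] 19<22 → i++
[i=8,j=4] 20<22 → i++
[i=9,j=4] 21<22 → i++
[i=10,j=4] 23>22 → j++
[i=10,j=5] 23<25 → i++
[i=11,j=5] 26>25 → j++
[i=11,j=6] 26==26 emit → i++,j++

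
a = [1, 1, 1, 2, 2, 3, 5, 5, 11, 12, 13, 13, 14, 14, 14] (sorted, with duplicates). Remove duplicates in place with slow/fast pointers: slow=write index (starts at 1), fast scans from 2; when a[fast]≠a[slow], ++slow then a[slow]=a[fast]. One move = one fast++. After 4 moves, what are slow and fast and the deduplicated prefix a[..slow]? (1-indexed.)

(s=1,f=2) a[fast]=1=a[slow] dup → fast++
(s=1,f=3) a[fast]=1=a[slow] dup → fast++
(s=1,f=4) a[fast]=2≠a[slow]=1 write a[2]=2 → slow++,fast++
(s=2,f=5) a[fast]=2=a[slow] dup → fast++

slow=2, fast=6, prefix=[1, 2]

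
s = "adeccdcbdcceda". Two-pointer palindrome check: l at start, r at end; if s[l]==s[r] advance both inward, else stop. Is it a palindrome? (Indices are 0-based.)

not a palindrome (mismatch at 6,7)

l=0 r=13: 'a'=='a', l++,r--
l=1 r=12: 'd'=='d', l++,r--
l=2 r=11: 'e'=='e', l++,r--
l=3 r=10: 'c'=='c', l++,r--
l=4 r=9: 'c'=='c', l++,r--
l=5 r=8: 'd'=='d', l++,r--
l=6 r=7: 'c'!='b', stop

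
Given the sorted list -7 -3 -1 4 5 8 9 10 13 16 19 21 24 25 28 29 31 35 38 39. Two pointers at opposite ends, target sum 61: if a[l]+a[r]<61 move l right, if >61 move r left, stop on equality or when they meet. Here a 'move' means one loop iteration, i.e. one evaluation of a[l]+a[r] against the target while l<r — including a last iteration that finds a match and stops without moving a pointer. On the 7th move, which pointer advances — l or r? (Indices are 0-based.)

l

l=0 r=19: -7+39=32 <61, l++
l=1 r=19: -3+39=36 <61, l++
l=2 r=19: -1+39=38 <61, l++
l=3 r=19: 4+39=43 <61, l++
l=4 r=19: 5+39=44 <61, l++
l=5 r=19: 8+39=47 <61, l++
l=6 r=19: 9+39=48 <61, l++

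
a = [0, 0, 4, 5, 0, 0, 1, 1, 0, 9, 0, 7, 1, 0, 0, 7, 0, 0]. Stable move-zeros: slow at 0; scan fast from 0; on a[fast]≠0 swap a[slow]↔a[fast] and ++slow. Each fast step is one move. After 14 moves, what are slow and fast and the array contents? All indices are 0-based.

slow=7, fast=14, a=[4, 5, 1, 1, 9, 7, 1, 0, 0, 0, 0, 0, 0, 0, 0, 7, 0, 0]

(s=0,f=0) a[fast]=0 → fast++
(s=0,f=1) a[fast]=0 → fast++
(s=0,f=2) a[fast]=4≠0 swap→a[0]=4 → slow++,fast++
(s=1,f=3) a[fast]=5≠0 swap→a[1]=5 → slow++,fast++
(s=2,f=4) a[fast]=0 → fast++
(s=2,f=5) a[fast]=0 → fast++
(s=2,f=6) a[fast]=1≠0 swap→a[2]=1 → slow++,fast++
(s=3,f=7) a[fast]=1≠0 swap→a[3]=1 → slow++,fast++
(s=4,f=8) a[fast]=0 → fast++
(s=4,f=9) a[fast]=9≠0 swap→a[4]=9 → slow++,fast++
(s=5,f=10) a[fast]=0 → fast++
(s=5,f=11) a[fast]=7≠0 swap→a[5]=7 → slow++,fast++
(s=6,f=12) a[fast]=1≠0 swap→a[6]=1 → slow++,fast++
(s=7,f=13) a[fast]=0 → fast++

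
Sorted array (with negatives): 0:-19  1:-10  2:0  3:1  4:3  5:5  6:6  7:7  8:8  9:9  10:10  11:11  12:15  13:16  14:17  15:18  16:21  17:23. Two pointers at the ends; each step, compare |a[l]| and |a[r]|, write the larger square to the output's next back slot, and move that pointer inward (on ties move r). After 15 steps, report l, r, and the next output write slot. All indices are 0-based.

l=0 r=17: |-19|<=|23| out[17]=529, r--
l=0 r=16: |-19|<=|21| out[16]=441, r--
l=0 r=15: |-19|>|18| out[15]=361, l++
l=1 r=15: |-10|<=|18| out[14]=324, r--
l=1 r=14: |-10|<=|17| out[13]=289, r--
l=1 r=13: |-10|<=|16| out[12]=256, r--
l=1 r=12: |-10|<=|15| out[11]=225, r--
l=1 r=11: |-10|<=|11| out[10]=121, r--
l=1 r=10: |-10|<=|10| out[9]=100, r--
l=1 r=9: |-10|>|9| out[8]=100, l++
l=2 r=9: |0|<=|9| out[7]=81, r--
l=2 r=8: |0|<=|8| out[6]=64, r--
l=2 r=7: |0|<=|7| out[5]=49, r--
l=2 r=6: |0|<=|6| out[4]=36, r--
l=2 r=5: |0|<=|5| out[3]=25, r--

l=2, r=4, next write slot=2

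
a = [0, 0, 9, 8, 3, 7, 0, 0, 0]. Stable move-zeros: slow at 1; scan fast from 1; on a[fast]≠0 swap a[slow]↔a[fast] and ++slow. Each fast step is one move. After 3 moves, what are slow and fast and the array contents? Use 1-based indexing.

(s=1,f=1) a[fast]=0 → fast++
(s=1,f=2) a[fast]=0 → fast++
(s=1,f=3) a[fast]=9≠0 swap→a[1]=9 → slow++,fast++

slow=2, fast=4, a=[9, 0, 0, 8, 3, 7, 0, 0, 0]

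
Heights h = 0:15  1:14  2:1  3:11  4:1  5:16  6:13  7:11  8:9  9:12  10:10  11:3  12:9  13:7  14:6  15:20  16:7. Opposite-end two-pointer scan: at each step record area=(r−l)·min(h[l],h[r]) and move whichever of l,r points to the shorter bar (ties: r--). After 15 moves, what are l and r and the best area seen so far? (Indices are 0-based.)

l=14, r=15, best area=225

l=0 r=16: min(15,7)*16=112 best=112 *, r--
l=0 r=15: min(15,20)*15=225 best=225 *, l++
l=1 r=15: min(14,20)*14=196 best=225, l++
l=2 r=15: min(1,20)*13=13 best=225, l++
l=3 r=15: min(11,20)*12=132 best=225, l++
l=4 r=15: min(1,20)*11=11 best=225, l++
l=5 r=15: min(16,20)*10=160 best=225, l++
l=6 r=15: min(13,20)*9=117 best=225, l++
l=7 r=15: min(11,20)*8=88 best=225, l++
l=8 r=15: min(9,20)*7=63 best=225, l++
l=9 r=15: min(12,20)*6=72 best=225, l++
l=10 r=15: min(10,20)*5=50 best=225, l++
l=11 r=15: min(3,20)*4=12 best=225, l++
l=12 r=15: min(9,20)*3=27 best=225, l++
l=13 r=15: min(7,20)*2=14 best=225, l++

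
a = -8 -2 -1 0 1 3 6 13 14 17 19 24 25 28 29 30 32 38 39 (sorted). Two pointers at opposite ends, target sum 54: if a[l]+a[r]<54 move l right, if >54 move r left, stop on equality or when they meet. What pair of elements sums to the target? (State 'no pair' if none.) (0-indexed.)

(24, 30)

[0,18] -8+39=31 <54 → l++
[1,18] -2+39=37 <54 → l++
[2,18] -1+39=38 <54 → l++
[3,18] 0+39=39 <54 → l++
[4,18] 1+39=40 <54 → l++
[5,18] 3+39=42 <54 → l++
[6,18] 6+39=45 <54 → l++
[7,18] 13+39=52 <54 → l++
[8,18] 14+39=53 <54 → l++
[9,18] 17+39=56 >54 → r--
[9,17] 17+38=55 >54 → r--
[9,16] 17+32=49 <54 → l++
[10,16] 19+32=51 <54 → l++
[11,16] 24+32=56 >54 → r--
[11,15] 24+30=54 → found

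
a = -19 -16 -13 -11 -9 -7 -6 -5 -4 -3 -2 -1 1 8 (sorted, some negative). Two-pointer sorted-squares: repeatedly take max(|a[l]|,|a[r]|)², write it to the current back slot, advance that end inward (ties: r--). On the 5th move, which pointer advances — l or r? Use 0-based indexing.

l

l=0 r=13: |-19|>|8| out[13]=361, l++
l=1 r=13: |-16|>|8| out[12]=256, l++
l=2 r=13: |-13|>|8| out[11]=169, l++
l=3 r=13: |-11|>|8| out[10]=121, l++
l=4 r=13: |-9|>|8| out[9]=81, l++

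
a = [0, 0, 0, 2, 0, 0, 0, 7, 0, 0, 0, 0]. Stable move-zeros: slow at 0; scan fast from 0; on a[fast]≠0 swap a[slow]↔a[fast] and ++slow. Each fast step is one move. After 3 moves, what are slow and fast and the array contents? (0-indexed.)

(s=0,f=0) a[fast]=0 → fast++
(s=0,f=1) a[fast]=0 → fast++
(s=0,f=2) a[fast]=0 → fast++

slow=0, fast=3, a=[0, 0, 0, 2, 0, 0, 0, 7, 0, 0, 0, 0]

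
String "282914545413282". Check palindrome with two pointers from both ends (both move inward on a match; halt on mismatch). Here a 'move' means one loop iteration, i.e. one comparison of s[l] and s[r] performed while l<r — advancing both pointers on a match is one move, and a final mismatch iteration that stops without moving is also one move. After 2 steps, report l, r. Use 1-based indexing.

l=1 r=15: '2'=='2', l++,r--
l=2 r=14: '8'=='8', l++,r--

l=3, r=13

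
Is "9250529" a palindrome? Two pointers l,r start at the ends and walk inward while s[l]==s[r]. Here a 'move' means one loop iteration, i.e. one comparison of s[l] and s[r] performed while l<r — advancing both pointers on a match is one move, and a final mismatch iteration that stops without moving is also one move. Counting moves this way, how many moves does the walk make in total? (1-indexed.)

[1,7] '9'=='9' → l++,r--
[2,6] '2'=='2' → l++,r--
[3,5] '5'=='5' → l++,r--

3 moves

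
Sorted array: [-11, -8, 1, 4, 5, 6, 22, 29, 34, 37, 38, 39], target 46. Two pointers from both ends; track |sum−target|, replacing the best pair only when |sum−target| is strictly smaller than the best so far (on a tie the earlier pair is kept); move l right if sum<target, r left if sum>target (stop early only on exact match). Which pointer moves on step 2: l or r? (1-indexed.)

l

l=1 r=12: -11+39=28 d=18 *, l++
l=2 r=12: -8+39=31 d=15 *, l++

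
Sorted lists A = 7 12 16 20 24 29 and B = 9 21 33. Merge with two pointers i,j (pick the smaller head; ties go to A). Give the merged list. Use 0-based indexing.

i=0 j=0: A[i]=7<=B[j]=9 take 7, i++
i=1 j=0: A[i]=12>B[j]=9 take 9, j++
i=1 j=1: A[i]=12<=B[j]=21 take 12, i++
i=2 j=1: A[i]=16<=B[j]=21 take 16, i++
i=3 j=1: A[i]=20<=B[j]=21 take 20, i++
i=4 j=1: A[i]=24>B[j]=21 take 21, j++
i=4 j=2: A[i]=24<=B[j]=33 take 24, i++
i=5 j=2: A[i]=29<=B[j]=33 take 29, i++
i=6 j=2: A done, take B[j]=33, j++

[7, 9, 12, 16, 20, 21, 24, 29, 33]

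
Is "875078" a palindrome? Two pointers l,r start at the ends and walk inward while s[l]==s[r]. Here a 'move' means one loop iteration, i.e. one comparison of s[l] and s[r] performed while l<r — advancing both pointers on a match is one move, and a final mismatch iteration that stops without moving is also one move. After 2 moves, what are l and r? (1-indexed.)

[1,6] '8'=='8' → l++,r--
[2,5] '7'=='7' → l++,r--

l=3, r=4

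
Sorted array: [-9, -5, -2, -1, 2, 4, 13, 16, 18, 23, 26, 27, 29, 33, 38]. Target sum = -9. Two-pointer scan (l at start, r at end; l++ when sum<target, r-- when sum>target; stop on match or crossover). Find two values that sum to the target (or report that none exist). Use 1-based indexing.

no pair

[1,15] -9+38=29 >-9 → r--
[1,14] -9+33=24 >-9 → r--
[1,13] -9+29=20 >-9 → r--
[1,12] -9+27=18 >-9 → r--
[1,11] -9+26=17 >-9 → r--
[1,10] -9+23=14 >-9 → r--
[1,9] -9+18=9 >-9 → r--
[1,8] -9+16=7 >-9 → r--
[1,7] -9+13=4 >-9 → r--
[1,6] -9+4=-5 >-9 → r--
[1,5] -9+2=-7 >-9 → r--
[1,4] -9+-1=-10 <-9 → l++
[2,4] -5+-1=-6 >-9 → r--
[2,3] -5+-2=-7 >-9 → r--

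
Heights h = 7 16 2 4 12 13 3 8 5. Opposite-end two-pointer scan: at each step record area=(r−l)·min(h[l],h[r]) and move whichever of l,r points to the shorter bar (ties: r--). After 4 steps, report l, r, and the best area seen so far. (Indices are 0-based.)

l=0 r=8: min(7,5)*8=40 best=40 *, r--
l=0 r=7: min(7,8)*7=49 best=49 *, l++
l=1 r=7: min(16,8)*6=48 best=49, r--
l=1 r=6: min(16,3)*5=15 best=49, r--

l=1, r=5, best area=49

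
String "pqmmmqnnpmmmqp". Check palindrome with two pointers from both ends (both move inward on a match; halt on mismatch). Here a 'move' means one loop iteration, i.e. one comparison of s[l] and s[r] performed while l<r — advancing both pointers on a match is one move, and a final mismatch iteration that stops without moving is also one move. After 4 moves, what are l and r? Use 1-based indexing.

l=5, r=10

[1,14] 'p'=='p' → l++,r--
[2,13] 'q'=='q' → l++,r--
[3,12] 'm'=='m' → l++,r--
[4,11] 'm'=='m' → l++,r--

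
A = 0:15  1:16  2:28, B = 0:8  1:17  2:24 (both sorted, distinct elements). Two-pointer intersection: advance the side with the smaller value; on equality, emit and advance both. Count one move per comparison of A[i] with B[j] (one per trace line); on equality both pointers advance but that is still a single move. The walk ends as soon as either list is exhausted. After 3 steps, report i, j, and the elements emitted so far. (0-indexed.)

[i=0,j=0] 15>8 → j++
[i=0,j=1] 15<17 → i++
[i=1,j=1] 16<17 → i++

i=2, j=1, emitted=[]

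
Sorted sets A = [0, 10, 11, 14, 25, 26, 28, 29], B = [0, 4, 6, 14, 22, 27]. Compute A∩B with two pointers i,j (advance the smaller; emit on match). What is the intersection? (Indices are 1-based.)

intersection = [0, 14]

[i=1,j=1] 0==0 emit → i++,j++
[i=2,j=2] 10>4 → j++
[i=2,j=3] 10>6 → j++
[i=2,j=4] 10<14 → i++
[i=3,j=4] 11<14 → i++
[i=4,j=4] 14==14 emit → i++,j++
[i=5,j=5] 25>22 → j++
[i=5,j=6] 25<27 → i++
[i=6,j=6] 26<27 → i++
[i=7,j=6] 28>27 → j++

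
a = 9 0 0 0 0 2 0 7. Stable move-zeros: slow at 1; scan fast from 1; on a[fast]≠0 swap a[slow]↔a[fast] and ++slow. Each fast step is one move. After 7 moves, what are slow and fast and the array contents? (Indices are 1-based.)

slow=3, fast=8, a=[9, 2, 0, 0, 0, 0, 0, 7]

(s=1,f=1) a[fast]=9≠0 swap→a[1]=9 → slow++,fast++
(s=2,f=2) a[fast]=0 → fast++
(s=2,f=3) a[fast]=0 → fast++
(s=2,f=4) a[fast]=0 → fast++
(s=2,f=5) a[fast]=0 → fast++
(s=2,f=6) a[fast]=2≠0 swap→a[2]=2 → slow++,fast++
(s=3,f=7) a[fast]=0 → fast++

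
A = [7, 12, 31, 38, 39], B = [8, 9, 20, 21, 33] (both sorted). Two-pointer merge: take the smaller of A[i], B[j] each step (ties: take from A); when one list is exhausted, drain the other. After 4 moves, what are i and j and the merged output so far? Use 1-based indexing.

i=3, j=3, merged so far=[7, 8, 9, 12]

i=1 j=1: A[i]=7<=B[j]=8 take 7, i++
i=2 j=1: A[i]=12>B[j]=8 take 8, j++
i=2 j=2: A[i]=12>B[j]=9 take 9, j++
i=2 j=3: A[i]=12<=B[j]=20 take 12, i++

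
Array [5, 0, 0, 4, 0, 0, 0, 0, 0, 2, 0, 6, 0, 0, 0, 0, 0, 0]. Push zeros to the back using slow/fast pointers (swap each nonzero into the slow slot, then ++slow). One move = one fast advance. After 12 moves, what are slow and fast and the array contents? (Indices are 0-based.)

(s=0,f=0) a[fast]=5≠0 swap→a[0]=5 → slow++,fast++
(s=1,f=1) a[fast]=0 → fast++
(s=1,f=2) a[fast]=0 → fast++
(s=1,f=3) a[fast]=4≠0 swap→a[1]=4 → slow++,fast++
(s=2,f=4) a[fast]=0 → fast++
(s=2,f=5) a[fast]=0 → fast++
(s=2,f=6) a[fast]=0 → fast++
(s=2,f=7) a[fast]=0 → fast++
(s=2,f=8) a[fast]=0 → fast++
(s=2,f=9) a[fast]=2≠0 swap→a[2]=2 → slow++,fast++
(s=3,f=10) a[fast]=0 → fast++
(s=3,f=11) a[fast]=6≠0 swap→a[3]=6 → slow++,fast++

slow=4, fast=12, a=[5, 4, 2, 6, 0, 0, 0, 0, 0, 0, 0, 0, 0, 0, 0, 0, 0, 0]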